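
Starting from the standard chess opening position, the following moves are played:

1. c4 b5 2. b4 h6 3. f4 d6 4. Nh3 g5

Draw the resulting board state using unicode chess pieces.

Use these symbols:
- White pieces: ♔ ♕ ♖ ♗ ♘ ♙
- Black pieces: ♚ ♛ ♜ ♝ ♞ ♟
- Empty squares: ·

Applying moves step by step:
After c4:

♜ ♞ ♝ ♛ ♚ ♝ ♞ ♜
♟ ♟ ♟ ♟ ♟ ♟ ♟ ♟
· · · · · · · ·
· · · · · · · ·
· · ♙ · · · · ·
· · · · · · · ·
♙ ♙ · ♙ ♙ ♙ ♙ ♙
♖ ♘ ♗ ♕ ♔ ♗ ♘ ♖


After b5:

♜ ♞ ♝ ♛ ♚ ♝ ♞ ♜
♟ · ♟ ♟ ♟ ♟ ♟ ♟
· · · · · · · ·
· ♟ · · · · · ·
· · ♙ · · · · ·
· · · · · · · ·
♙ ♙ · ♙ ♙ ♙ ♙ ♙
♖ ♘ ♗ ♕ ♔ ♗ ♘ ♖


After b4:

♜ ♞ ♝ ♛ ♚ ♝ ♞ ♜
♟ · ♟ ♟ ♟ ♟ ♟ ♟
· · · · · · · ·
· ♟ · · · · · ·
· ♙ ♙ · · · · ·
· · · · · · · ·
♙ · · ♙ ♙ ♙ ♙ ♙
♖ ♘ ♗ ♕ ♔ ♗ ♘ ♖


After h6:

♜ ♞ ♝ ♛ ♚ ♝ ♞ ♜
♟ · ♟ ♟ ♟ ♟ ♟ ·
· · · · · · · ♟
· ♟ · · · · · ·
· ♙ ♙ · · · · ·
· · · · · · · ·
♙ · · ♙ ♙ ♙ ♙ ♙
♖ ♘ ♗ ♕ ♔ ♗ ♘ ♖


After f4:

♜ ♞ ♝ ♛ ♚ ♝ ♞ ♜
♟ · ♟ ♟ ♟ ♟ ♟ ·
· · · · · · · ♟
· ♟ · · · · · ·
· ♙ ♙ · · ♙ · ·
· · · · · · · ·
♙ · · ♙ ♙ · ♙ ♙
♖ ♘ ♗ ♕ ♔ ♗ ♘ ♖


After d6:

♜ ♞ ♝ ♛ ♚ ♝ ♞ ♜
♟ · ♟ · ♟ ♟ ♟ ·
· · · ♟ · · · ♟
· ♟ · · · · · ·
· ♙ ♙ · · ♙ · ·
· · · · · · · ·
♙ · · ♙ ♙ · ♙ ♙
♖ ♘ ♗ ♕ ♔ ♗ ♘ ♖


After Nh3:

♜ ♞ ♝ ♛ ♚ ♝ ♞ ♜
♟ · ♟ · ♟ ♟ ♟ ·
· · · ♟ · · · ♟
· ♟ · · · · · ·
· ♙ ♙ · · ♙ · ·
· · · · · · · ♘
♙ · · ♙ ♙ · ♙ ♙
♖ ♘ ♗ ♕ ♔ ♗ · ♖


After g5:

♜ ♞ ♝ ♛ ♚ ♝ ♞ ♜
♟ · ♟ · ♟ ♟ · ·
· · · ♟ · · · ♟
· ♟ · · · · ♟ ·
· ♙ ♙ · · ♙ · ·
· · · · · · · ♘
♙ · · ♙ ♙ · ♙ ♙
♖ ♘ ♗ ♕ ♔ ♗ · ♖



  a b c d e f g h
  ─────────────────
8│♜ ♞ ♝ ♛ ♚ ♝ ♞ ♜│8
7│♟ · ♟ · ♟ ♟ · ·│7
6│· · · ♟ · · · ♟│6
5│· ♟ · · · · ♟ ·│5
4│· ♙ ♙ · · ♙ · ·│4
3│· · · · · · · ♘│3
2│♙ · · ♙ ♙ · ♙ ♙│2
1│♖ ♘ ♗ ♕ ♔ ♗ · ♖│1
  ─────────────────
  a b c d e f g h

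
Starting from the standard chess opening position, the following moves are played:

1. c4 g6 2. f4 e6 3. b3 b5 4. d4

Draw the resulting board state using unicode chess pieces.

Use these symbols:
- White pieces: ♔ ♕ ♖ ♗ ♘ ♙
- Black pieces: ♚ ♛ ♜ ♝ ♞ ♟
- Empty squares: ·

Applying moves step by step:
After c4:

♜ ♞ ♝ ♛ ♚ ♝ ♞ ♜
♟ ♟ ♟ ♟ ♟ ♟ ♟ ♟
· · · · · · · ·
· · · · · · · ·
· · ♙ · · · · ·
· · · · · · · ·
♙ ♙ · ♙ ♙ ♙ ♙ ♙
♖ ♘ ♗ ♕ ♔ ♗ ♘ ♖


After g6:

♜ ♞ ♝ ♛ ♚ ♝ ♞ ♜
♟ ♟ ♟ ♟ ♟ ♟ · ♟
· · · · · · ♟ ·
· · · · · · · ·
· · ♙ · · · · ·
· · · · · · · ·
♙ ♙ · ♙ ♙ ♙ ♙ ♙
♖ ♘ ♗ ♕ ♔ ♗ ♘ ♖


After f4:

♜ ♞ ♝ ♛ ♚ ♝ ♞ ♜
♟ ♟ ♟ ♟ ♟ ♟ · ♟
· · · · · · ♟ ·
· · · · · · · ·
· · ♙ · · ♙ · ·
· · · · · · · ·
♙ ♙ · ♙ ♙ · ♙ ♙
♖ ♘ ♗ ♕ ♔ ♗ ♘ ♖


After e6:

♜ ♞ ♝ ♛ ♚ ♝ ♞ ♜
♟ ♟ ♟ ♟ · ♟ · ♟
· · · · ♟ · ♟ ·
· · · · · · · ·
· · ♙ · · ♙ · ·
· · · · · · · ·
♙ ♙ · ♙ ♙ · ♙ ♙
♖ ♘ ♗ ♕ ♔ ♗ ♘ ♖


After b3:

♜ ♞ ♝ ♛ ♚ ♝ ♞ ♜
♟ ♟ ♟ ♟ · ♟ · ♟
· · · · ♟ · ♟ ·
· · · · · · · ·
· · ♙ · · ♙ · ·
· ♙ · · · · · ·
♙ · · ♙ ♙ · ♙ ♙
♖ ♘ ♗ ♕ ♔ ♗ ♘ ♖


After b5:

♜ ♞ ♝ ♛ ♚ ♝ ♞ ♜
♟ · ♟ ♟ · ♟ · ♟
· · · · ♟ · ♟ ·
· ♟ · · · · · ·
· · ♙ · · ♙ · ·
· ♙ · · · · · ·
♙ · · ♙ ♙ · ♙ ♙
♖ ♘ ♗ ♕ ♔ ♗ ♘ ♖


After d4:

♜ ♞ ♝ ♛ ♚ ♝ ♞ ♜
♟ · ♟ ♟ · ♟ · ♟
· · · · ♟ · ♟ ·
· ♟ · · · · · ·
· · ♙ ♙ · ♙ · ·
· ♙ · · · · · ·
♙ · · · ♙ · ♙ ♙
♖ ♘ ♗ ♕ ♔ ♗ ♘ ♖



  a b c d e f g h
  ─────────────────
8│♜ ♞ ♝ ♛ ♚ ♝ ♞ ♜│8
7│♟ · ♟ ♟ · ♟ · ♟│7
6│· · · · ♟ · ♟ ·│6
5│· ♟ · · · · · ·│5
4│· · ♙ ♙ · ♙ · ·│4
3│· ♙ · · · · · ·│3
2│♙ · · · ♙ · ♙ ♙│2
1│♖ ♘ ♗ ♕ ♔ ♗ ♘ ♖│1
  ─────────────────
  a b c d e f g h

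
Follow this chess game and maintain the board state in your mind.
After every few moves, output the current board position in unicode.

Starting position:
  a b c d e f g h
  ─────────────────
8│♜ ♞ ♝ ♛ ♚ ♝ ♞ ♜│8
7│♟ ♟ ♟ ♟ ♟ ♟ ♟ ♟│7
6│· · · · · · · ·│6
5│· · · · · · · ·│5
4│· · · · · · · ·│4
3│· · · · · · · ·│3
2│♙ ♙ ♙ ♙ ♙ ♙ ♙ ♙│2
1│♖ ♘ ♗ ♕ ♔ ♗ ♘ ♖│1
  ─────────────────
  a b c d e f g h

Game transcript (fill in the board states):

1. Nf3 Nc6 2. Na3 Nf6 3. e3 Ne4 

  a b c d e f g h
  ─────────────────
8│♜ · ♝ ♛ ♚ ♝ · ♜│8
7│♟ ♟ ♟ ♟ ♟ ♟ ♟ ♟│7
6│· · ♞ · · · · ·│6
5│· · · · · · · ·│5
4│· · · · ♞ · · ·│4
3│♘ · · · ♙ ♘ · ·│3
2│♙ ♙ ♙ ♙ · ♙ ♙ ♙│2
1│♖ · ♗ ♕ ♔ ♗ · ♖│1
  ─────────────────
  a b c d e f g h

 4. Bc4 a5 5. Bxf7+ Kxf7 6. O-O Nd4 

  a b c d e f g h
  ─────────────────
8│♜ · ♝ ♛ · ♝ · ♜│8
7│· ♟ ♟ ♟ ♟ ♚ ♟ ♟│7
6│· · · · · · · ·│6
5│♟ · · · · · · ·│5
4│· · · ♞ ♞ · · ·│4
3│♘ · · · ♙ ♘ · ·│3
2│♙ ♙ ♙ ♙ · ♙ ♙ ♙│2
1│♖ · ♗ ♕ · ♖ ♔ ·│1
  ─────────────────
  a b c d e f g h

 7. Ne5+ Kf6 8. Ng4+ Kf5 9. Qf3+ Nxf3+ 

  a b c d e f g h
  ─────────────────
8│♜ · ♝ ♛ · ♝ · ♜│8
7│· ♟ ♟ ♟ ♟ · ♟ ♟│7
6│· · · · · · · ·│6
5│♟ · · · · ♚ · ·│5
4│· · · · ♞ · ♘ ·│4
3│♘ · · · ♙ ♞ · ·│3
2│♙ ♙ ♙ ♙ · ♙ ♙ ♙│2
1│♖ · ♗ · · ♖ ♔ ·│1
  ─────────────────
  a b c d e f g h

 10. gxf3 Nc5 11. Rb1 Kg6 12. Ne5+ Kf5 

  a b c d e f g h
  ─────────────────
8│♜ · ♝ ♛ · ♝ · ♜│8
7│· ♟ ♟ ♟ ♟ · ♟ ♟│7
6│· · · · · · · ·│6
5│♟ · ♞ · ♘ ♚ · ·│5
4│· · · · · · · ·│4
3│♘ · · · ♙ ♙ · ·│3
2│♙ ♙ ♙ ♙ · ♙ · ♙│2
1│· ♖ ♗ · · ♖ ♔ ·│1
  ─────────────────
  a b c d e f g h

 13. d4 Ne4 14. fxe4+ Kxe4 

  a b c d e f g h
  ─────────────────
8│♜ · ♝ ♛ · ♝ · ♜│8
7│· ♟ ♟ ♟ ♟ · ♟ ♟│7
6│· · · · · · · ·│6
5│♟ · · · ♘ · · ·│5
4│· · · ♙ ♚ · · ·│4
3│♘ · · · ♙ · · ·│3
2│♙ ♙ ♙ · · ♙ · ♙│2
1│· ♖ ♗ · · ♖ ♔ ·│1
  ─────────────────
  a b c d e f g h


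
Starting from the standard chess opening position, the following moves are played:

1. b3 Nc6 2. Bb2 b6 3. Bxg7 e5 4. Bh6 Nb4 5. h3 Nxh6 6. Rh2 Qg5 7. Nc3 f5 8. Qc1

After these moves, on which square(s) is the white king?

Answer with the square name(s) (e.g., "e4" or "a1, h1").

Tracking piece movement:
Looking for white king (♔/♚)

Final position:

  a b c d e f g h
  ─────────────────
8│♜ · ♝ · ♚ ♝ · ♜│8
7│♟ · ♟ ♟ · · · ♟│7
6│· ♟ · · · · · ♞│6
5│· · · · ♟ ♟ ♛ ·│5
4│· ♞ · · · · · ·│4
3│· ♙ ♘ · · · · ♙│3
2│♙ · ♙ ♙ ♙ ♙ ♙ ♖│2
1│♖ · ♕ · ♔ ♗ ♘ ·│1
  ─────────────────
  a b c d e f g h


e1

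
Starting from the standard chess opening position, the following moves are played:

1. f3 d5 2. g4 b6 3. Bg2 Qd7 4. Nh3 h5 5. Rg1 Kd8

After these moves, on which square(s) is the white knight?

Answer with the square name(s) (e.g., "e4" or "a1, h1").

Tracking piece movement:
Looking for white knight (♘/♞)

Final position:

  a b c d e f g h
  ─────────────────
8│♜ ♞ ♝ ♚ · ♝ ♞ ♜│8
7│♟ · ♟ ♛ ♟ ♟ ♟ ·│7
6│· ♟ · · · · · ·│6
5│· · · ♟ · · · ♟│5
4│· · · · · · ♙ ·│4
3│· · · · · ♙ · ♘│3
2│♙ ♙ ♙ ♙ ♙ · ♗ ♙│2
1│♖ ♘ ♗ ♕ ♔ · ♖ ·│1
  ─────────────────
  a b c d e f g h


b1, h3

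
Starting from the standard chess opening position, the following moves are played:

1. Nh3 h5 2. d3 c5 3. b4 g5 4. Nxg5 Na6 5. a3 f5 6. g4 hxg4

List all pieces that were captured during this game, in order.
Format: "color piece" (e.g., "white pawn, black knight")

Tracking captures:
  Nxg5: captured black pawn
  hxg4: captured white pawn

black pawn, white pawn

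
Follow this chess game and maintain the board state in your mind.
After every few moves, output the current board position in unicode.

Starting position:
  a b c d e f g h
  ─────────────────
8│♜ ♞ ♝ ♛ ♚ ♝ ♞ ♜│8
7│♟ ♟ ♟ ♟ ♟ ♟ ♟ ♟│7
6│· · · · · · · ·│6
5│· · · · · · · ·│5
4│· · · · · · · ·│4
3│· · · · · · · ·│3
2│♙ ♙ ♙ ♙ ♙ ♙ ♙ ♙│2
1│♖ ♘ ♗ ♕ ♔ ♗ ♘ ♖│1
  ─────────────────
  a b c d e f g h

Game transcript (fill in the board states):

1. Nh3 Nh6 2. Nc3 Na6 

  a b c d e f g h
  ─────────────────
8│♜ · ♝ ♛ ♚ ♝ · ♜│8
7│♟ ♟ ♟ ♟ ♟ ♟ ♟ ♟│7
6│♞ · · · · · · ♞│6
5│· · · · · · · ·│5
4│· · · · · · · ·│4
3│· · ♘ · · · · ♘│3
2│♙ ♙ ♙ ♙ ♙ ♙ ♙ ♙│2
1│♖ · ♗ ♕ ♔ ♗ · ♖│1
  ─────────────────
  a b c d e f g h

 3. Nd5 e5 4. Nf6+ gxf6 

  a b c d e f g h
  ─────────────────
8│♜ · ♝ ♛ ♚ ♝ · ♜│8
7│♟ ♟ ♟ ♟ · ♟ · ♟│7
6│♞ · · · · ♟ · ♞│6
5│· · · · ♟ · · ·│5
4│· · · · · · · ·│4
3│· · · · · · · ♘│3
2│♙ ♙ ♙ ♙ ♙ ♙ ♙ ♙│2
1│♖ · ♗ ♕ ♔ ♗ · ♖│1
  ─────────────────
  a b c d e f g h

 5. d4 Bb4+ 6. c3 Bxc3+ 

  a b c d e f g h
  ─────────────────
8│♜ · ♝ ♛ ♚ · · ♜│8
7│♟ ♟ ♟ ♟ · ♟ · ♟│7
6│♞ · · · · ♟ · ♞│6
5│· · · · ♟ · · ·│5
4│· · · ♙ · · · ·│4
3│· · ♝ · · · · ♘│3
2│♙ ♙ · · ♙ ♙ ♙ ♙│2
1│♖ · ♗ ♕ ♔ ♗ · ♖│1
  ─────────────────
  a b c d e f g h

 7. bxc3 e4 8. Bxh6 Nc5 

  a b c d e f g h
  ─────────────────
8│♜ · ♝ ♛ ♚ · · ♜│8
7│♟ ♟ ♟ ♟ · ♟ · ♟│7
6│· · · · · ♟ · ♗│6
5│· · ♞ · · · · ·│5
4│· · · ♙ ♟ · · ·│4
3│· · ♙ · · · · ♘│3
2│♙ · · · ♙ ♙ ♙ ♙│2
1│♖ · · ♕ ♔ ♗ · ♖│1
  ─────────────────
  a b c d e f g h



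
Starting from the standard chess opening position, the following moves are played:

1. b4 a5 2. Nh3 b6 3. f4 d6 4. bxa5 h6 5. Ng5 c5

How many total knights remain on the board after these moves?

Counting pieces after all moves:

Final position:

  a b c d e f g h
  ─────────────────
8│♜ ♞ ♝ ♛ ♚ ♝ ♞ ♜│8
7│· · · · ♟ ♟ ♟ ·│7
6│· ♟ · ♟ · · · ♟│6
5│♙ · ♟ · · · ♘ ·│5
4│· · · · · ♙ · ·│4
3│· · · · · · · ·│3
2│♙ · ♙ ♙ ♙ · ♙ ♙│2
1│♖ ♘ ♗ ♕ ♔ ♗ · ♖│1
  ─────────────────
  a b c d e f g h


4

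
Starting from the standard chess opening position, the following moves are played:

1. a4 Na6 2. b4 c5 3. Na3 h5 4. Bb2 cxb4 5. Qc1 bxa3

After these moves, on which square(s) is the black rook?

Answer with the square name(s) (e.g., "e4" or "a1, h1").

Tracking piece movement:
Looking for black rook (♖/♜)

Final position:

  a b c d e f g h
  ─────────────────
8│♜ · ♝ ♛ ♚ ♝ ♞ ♜│8
7│♟ ♟ · ♟ ♟ ♟ ♟ ·│7
6│♞ · · · · · · ·│6
5│· · · · · · · ♟│5
4│♙ · · · · · · ·│4
3│♟ · · · · · · ·│3
2│· ♗ ♙ ♙ ♙ ♙ ♙ ♙│2
1│♖ · ♕ · ♔ ♗ ♘ ♖│1
  ─────────────────
  a b c d e f g h


a8, h8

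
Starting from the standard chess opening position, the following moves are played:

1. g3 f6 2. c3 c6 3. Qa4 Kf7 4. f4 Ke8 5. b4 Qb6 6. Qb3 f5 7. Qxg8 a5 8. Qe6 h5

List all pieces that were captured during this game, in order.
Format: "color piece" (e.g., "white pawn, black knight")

Tracking captures:
  Qxg8: captured black knight

black knight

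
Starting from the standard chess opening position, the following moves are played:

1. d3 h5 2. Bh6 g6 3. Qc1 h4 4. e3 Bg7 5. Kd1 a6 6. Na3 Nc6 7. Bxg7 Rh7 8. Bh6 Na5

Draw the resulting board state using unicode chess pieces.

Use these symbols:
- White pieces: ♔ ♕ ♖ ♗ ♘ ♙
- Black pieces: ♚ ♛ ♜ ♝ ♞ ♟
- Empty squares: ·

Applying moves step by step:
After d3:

♜ ♞ ♝ ♛ ♚ ♝ ♞ ♜
♟ ♟ ♟ ♟ ♟ ♟ ♟ ♟
· · · · · · · ·
· · · · · · · ·
· · · · · · · ·
· · · ♙ · · · ·
♙ ♙ ♙ · ♙ ♙ ♙ ♙
♖ ♘ ♗ ♕ ♔ ♗ ♘ ♖


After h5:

♜ ♞ ♝ ♛ ♚ ♝ ♞ ♜
♟ ♟ ♟ ♟ ♟ ♟ ♟ ·
· · · · · · · ·
· · · · · · · ♟
· · · · · · · ·
· · · ♙ · · · ·
♙ ♙ ♙ · ♙ ♙ ♙ ♙
♖ ♘ ♗ ♕ ♔ ♗ ♘ ♖


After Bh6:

♜ ♞ ♝ ♛ ♚ ♝ ♞ ♜
♟ ♟ ♟ ♟ ♟ ♟ ♟ ·
· · · · · · · ♗
· · · · · · · ♟
· · · · · · · ·
· · · ♙ · · · ·
♙ ♙ ♙ · ♙ ♙ ♙ ♙
♖ ♘ · ♕ ♔ ♗ ♘ ♖


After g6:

♜ ♞ ♝ ♛ ♚ ♝ ♞ ♜
♟ ♟ ♟ ♟ ♟ ♟ · ·
· · · · · · ♟ ♗
· · · · · · · ♟
· · · · · · · ·
· · · ♙ · · · ·
♙ ♙ ♙ · ♙ ♙ ♙ ♙
♖ ♘ · ♕ ♔ ♗ ♘ ♖


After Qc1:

♜ ♞ ♝ ♛ ♚ ♝ ♞ ♜
♟ ♟ ♟ ♟ ♟ ♟ · ·
· · · · · · ♟ ♗
· · · · · · · ♟
· · · · · · · ·
· · · ♙ · · · ·
♙ ♙ ♙ · ♙ ♙ ♙ ♙
♖ ♘ ♕ · ♔ ♗ ♘ ♖


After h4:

♜ ♞ ♝ ♛ ♚ ♝ ♞ ♜
♟ ♟ ♟ ♟ ♟ ♟ · ·
· · · · · · ♟ ♗
· · · · · · · ·
· · · · · · · ♟
· · · ♙ · · · ·
♙ ♙ ♙ · ♙ ♙ ♙ ♙
♖ ♘ ♕ · ♔ ♗ ♘ ♖


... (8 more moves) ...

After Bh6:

♜ · ♝ ♛ ♚ · ♞ ·
· ♟ ♟ ♟ ♟ ♟ · ♜
♟ · ♞ · · · ♟ ♗
· · · · · · · ·
· · · · · · · ♟
♘ · · ♙ ♙ · · ·
♙ ♙ ♙ · · ♙ ♙ ♙
♖ · ♕ ♔ · ♗ ♘ ♖


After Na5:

♜ · ♝ ♛ ♚ · ♞ ·
· ♟ ♟ ♟ ♟ ♟ · ♜
♟ · · · · · ♟ ♗
♞ · · · · · · ·
· · · · · · · ♟
♘ · · ♙ ♙ · · ·
♙ ♙ ♙ · · ♙ ♙ ♙
♖ · ♕ ♔ · ♗ ♘ ♖



  a b c d e f g h
  ─────────────────
8│♜ · ♝ ♛ ♚ · ♞ ·│8
7│· ♟ ♟ ♟ ♟ ♟ · ♜│7
6│♟ · · · · · ♟ ♗│6
5│♞ · · · · · · ·│5
4│· · · · · · · ♟│4
3│♘ · · ♙ ♙ · · ·│3
2│♙ ♙ ♙ · · ♙ ♙ ♙│2
1│♖ · ♕ ♔ · ♗ ♘ ♖│1
  ─────────────────
  a b c d e f g h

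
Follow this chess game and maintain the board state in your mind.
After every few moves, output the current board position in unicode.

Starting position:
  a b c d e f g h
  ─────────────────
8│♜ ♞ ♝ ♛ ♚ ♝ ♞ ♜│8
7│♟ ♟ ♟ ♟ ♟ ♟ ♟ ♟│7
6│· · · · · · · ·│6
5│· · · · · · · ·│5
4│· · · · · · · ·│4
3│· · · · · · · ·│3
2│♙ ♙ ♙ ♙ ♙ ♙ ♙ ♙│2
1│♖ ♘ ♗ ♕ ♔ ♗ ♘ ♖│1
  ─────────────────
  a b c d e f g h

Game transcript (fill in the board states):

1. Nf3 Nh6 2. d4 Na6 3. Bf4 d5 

  a b c d e f g h
  ─────────────────
8│♜ · ♝ ♛ ♚ ♝ · ♜│8
7│♟ ♟ ♟ · ♟ ♟ ♟ ♟│7
6│♞ · · · · · · ♞│6
5│· · · ♟ · · · ·│5
4│· · · ♙ · ♗ · ·│4
3│· · · · · ♘ · ·│3
2│♙ ♙ ♙ · ♙ ♙ ♙ ♙│2
1│♖ ♘ · ♕ ♔ ♗ · ♖│1
  ─────────────────
  a b c d e f g h

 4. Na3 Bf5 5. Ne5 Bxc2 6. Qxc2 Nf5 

  a b c d e f g h
  ─────────────────
8│♜ · · ♛ ♚ ♝ · ♜│8
7│♟ ♟ ♟ · ♟ ♟ ♟ ♟│7
6│♞ · · · · · · ·│6
5│· · · ♟ ♘ ♞ · ·│5
4│· · · ♙ · ♗ · ·│4
3│♘ · · · · · · ·│3
2│♙ ♙ ♕ · ♙ ♙ ♙ ♙│2
1│♖ · · · ♔ ♗ · ♖│1
  ─────────────────
  a b c d e f g h

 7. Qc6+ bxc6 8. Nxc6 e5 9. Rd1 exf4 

  a b c d e f g h
  ─────────────────
8│♜ · · ♛ ♚ ♝ · ♜│8
7│♟ · ♟ · · ♟ ♟ ♟│7
6│♞ · ♘ · · · · ·│6
5│· · · ♟ · ♞ · ·│5
4│· · · ♙ · ♟ · ·│4
3│♘ · · · · · · ·│3
2│♙ ♙ · · ♙ ♙ ♙ ♙│2
1│· · · ♖ ♔ ♗ · ♖│1
  ─────────────────
  a b c d e f g h

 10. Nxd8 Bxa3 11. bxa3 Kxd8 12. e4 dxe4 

  a b c d e f g h
  ─────────────────
8│♜ · · ♚ · · · ♜│8
7│♟ · ♟ · · ♟ ♟ ♟│7
6│♞ · · · · · · ·│6
5│· · · · · ♞ · ·│5
4│· · · ♙ ♟ ♟ · ·│4
3│♙ · · · · · · ·│3
2│♙ · · · · ♙ ♙ ♙│2
1│· · · ♖ ♔ ♗ · ♖│1
  ─────────────────
  a b c d e f g h

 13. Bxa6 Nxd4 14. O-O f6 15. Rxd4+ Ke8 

  a b c d e f g h
  ─────────────────
8│♜ · · · ♚ · · ♜│8
7│♟ · ♟ · · · ♟ ♟│7
6│♗ · · · · ♟ · ·│6
5│· · · · · · · ·│5
4│· · · ♖ ♟ ♟ · ·│4
3│♙ · · · · · · ·│3
2│♙ · · · · ♙ ♙ ♙│2
1│· · · · · ♖ ♔ ·│1
  ─────────────────
  a b c d e f g h



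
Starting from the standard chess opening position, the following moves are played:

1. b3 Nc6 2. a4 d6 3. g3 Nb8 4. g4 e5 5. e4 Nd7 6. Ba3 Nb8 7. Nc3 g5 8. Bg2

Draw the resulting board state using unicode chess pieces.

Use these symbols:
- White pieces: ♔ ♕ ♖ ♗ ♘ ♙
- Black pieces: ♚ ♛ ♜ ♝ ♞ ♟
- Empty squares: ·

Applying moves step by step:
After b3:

♜ ♞ ♝ ♛ ♚ ♝ ♞ ♜
♟ ♟ ♟ ♟ ♟ ♟ ♟ ♟
· · · · · · · ·
· · · · · · · ·
· · · · · · · ·
· ♙ · · · · · ·
♙ · ♙ ♙ ♙ ♙ ♙ ♙
♖ ♘ ♗ ♕ ♔ ♗ ♘ ♖


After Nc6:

♜ · ♝ ♛ ♚ ♝ ♞ ♜
♟ ♟ ♟ ♟ ♟ ♟ ♟ ♟
· · ♞ · · · · ·
· · · · · · · ·
· · · · · · · ·
· ♙ · · · · · ·
♙ · ♙ ♙ ♙ ♙ ♙ ♙
♖ ♘ ♗ ♕ ♔ ♗ ♘ ♖


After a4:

♜ · ♝ ♛ ♚ ♝ ♞ ♜
♟ ♟ ♟ ♟ ♟ ♟ ♟ ♟
· · ♞ · · · · ·
· · · · · · · ·
♙ · · · · · · ·
· ♙ · · · · · ·
· · ♙ ♙ ♙ ♙ ♙ ♙
♖ ♘ ♗ ♕ ♔ ♗ ♘ ♖


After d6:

♜ · ♝ ♛ ♚ ♝ ♞ ♜
♟ ♟ ♟ · ♟ ♟ ♟ ♟
· · ♞ ♟ · · · ·
· · · · · · · ·
♙ · · · · · · ·
· ♙ · · · · · ·
· · ♙ ♙ ♙ ♙ ♙ ♙
♖ ♘ ♗ ♕ ♔ ♗ ♘ ♖


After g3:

♜ · ♝ ♛ ♚ ♝ ♞ ♜
♟ ♟ ♟ · ♟ ♟ ♟ ♟
· · ♞ ♟ · · · ·
· · · · · · · ·
♙ · · · · · · ·
· ♙ · · · · ♙ ·
· · ♙ ♙ ♙ ♙ · ♙
♖ ♘ ♗ ♕ ♔ ♗ ♘ ♖


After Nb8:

♜ ♞ ♝ ♛ ♚ ♝ ♞ ♜
♟ ♟ ♟ · ♟ ♟ ♟ ♟
· · · ♟ · · · ·
· · · · · · · ·
♙ · · · · · · ·
· ♙ · · · · ♙ ·
· · ♙ ♙ ♙ ♙ · ♙
♖ ♘ ♗ ♕ ♔ ♗ ♘ ♖


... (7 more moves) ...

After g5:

♜ ♞ ♝ ♛ ♚ ♝ ♞ ♜
♟ ♟ ♟ · · ♟ · ♟
· · · ♟ · · · ·
· · · · ♟ · ♟ ·
♙ · · · ♙ · ♙ ·
♗ ♙ ♘ · · · · ·
· · ♙ ♙ · ♙ · ♙
♖ · · ♕ ♔ ♗ ♘ ♖


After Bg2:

♜ ♞ ♝ ♛ ♚ ♝ ♞ ♜
♟ ♟ ♟ · · ♟ · ♟
· · · ♟ · · · ·
· · · · ♟ · ♟ ·
♙ · · · ♙ · ♙ ·
♗ ♙ ♘ · · · · ·
· · ♙ ♙ · ♙ ♗ ♙
♖ · · ♕ ♔ · ♘ ♖



  a b c d e f g h
  ─────────────────
8│♜ ♞ ♝ ♛ ♚ ♝ ♞ ♜│8
7│♟ ♟ ♟ · · ♟ · ♟│7
6│· · · ♟ · · · ·│6
5│· · · · ♟ · ♟ ·│5
4│♙ · · · ♙ · ♙ ·│4
3│♗ ♙ ♘ · · · · ·│3
2│· · ♙ ♙ · ♙ ♗ ♙│2
1│♖ · · ♕ ♔ · ♘ ♖│1
  ─────────────────
  a b c d e f g h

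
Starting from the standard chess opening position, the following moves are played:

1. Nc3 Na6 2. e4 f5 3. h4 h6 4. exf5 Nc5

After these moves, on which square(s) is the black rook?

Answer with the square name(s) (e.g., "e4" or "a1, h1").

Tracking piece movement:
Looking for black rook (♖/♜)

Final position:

  a b c d e f g h
  ─────────────────
8│♜ · ♝ ♛ ♚ ♝ ♞ ♜│8
7│♟ ♟ ♟ ♟ ♟ · ♟ ·│7
6│· · · · · · · ♟│6
5│· · ♞ · · ♙ · ·│5
4│· · · · · · · ♙│4
3│· · ♘ · · · · ·│3
2│♙ ♙ ♙ ♙ · ♙ ♙ ·│2
1│♖ · ♗ ♕ ♔ ♗ ♘ ♖│1
  ─────────────────
  a b c d e f g h


a8, h8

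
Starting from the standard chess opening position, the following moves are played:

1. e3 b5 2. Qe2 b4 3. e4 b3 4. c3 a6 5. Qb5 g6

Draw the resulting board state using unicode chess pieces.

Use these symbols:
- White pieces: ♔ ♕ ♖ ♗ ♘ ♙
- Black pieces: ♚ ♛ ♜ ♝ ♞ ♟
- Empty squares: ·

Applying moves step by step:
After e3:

♜ ♞ ♝ ♛ ♚ ♝ ♞ ♜
♟ ♟ ♟ ♟ ♟ ♟ ♟ ♟
· · · · · · · ·
· · · · · · · ·
· · · · · · · ·
· · · · ♙ · · ·
♙ ♙ ♙ ♙ · ♙ ♙ ♙
♖ ♘ ♗ ♕ ♔ ♗ ♘ ♖


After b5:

♜ ♞ ♝ ♛ ♚ ♝ ♞ ♜
♟ · ♟ ♟ ♟ ♟ ♟ ♟
· · · · · · · ·
· ♟ · · · · · ·
· · · · · · · ·
· · · · ♙ · · ·
♙ ♙ ♙ ♙ · ♙ ♙ ♙
♖ ♘ ♗ ♕ ♔ ♗ ♘ ♖


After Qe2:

♜ ♞ ♝ ♛ ♚ ♝ ♞ ♜
♟ · ♟ ♟ ♟ ♟ ♟ ♟
· · · · · · · ·
· ♟ · · · · · ·
· · · · · · · ·
· · · · ♙ · · ·
♙ ♙ ♙ ♙ ♕ ♙ ♙ ♙
♖ ♘ ♗ · ♔ ♗ ♘ ♖


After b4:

♜ ♞ ♝ ♛ ♚ ♝ ♞ ♜
♟ · ♟ ♟ ♟ ♟ ♟ ♟
· · · · · · · ·
· · · · · · · ·
· ♟ · · · · · ·
· · · · ♙ · · ·
♙ ♙ ♙ ♙ ♕ ♙ ♙ ♙
♖ ♘ ♗ · ♔ ♗ ♘ ♖


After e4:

♜ ♞ ♝ ♛ ♚ ♝ ♞ ♜
♟ · ♟ ♟ ♟ ♟ ♟ ♟
· · · · · · · ·
· · · · · · · ·
· ♟ · · ♙ · · ·
· · · · · · · ·
♙ ♙ ♙ ♙ ♕ ♙ ♙ ♙
♖ ♘ ♗ · ♔ ♗ ♘ ♖


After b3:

♜ ♞ ♝ ♛ ♚ ♝ ♞ ♜
♟ · ♟ ♟ ♟ ♟ ♟ ♟
· · · · · · · ·
· · · · · · · ·
· · · · ♙ · · ·
· ♟ · · · · · ·
♙ ♙ ♙ ♙ ♕ ♙ ♙ ♙
♖ ♘ ♗ · ♔ ♗ ♘ ♖


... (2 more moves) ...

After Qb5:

♜ ♞ ♝ ♛ ♚ ♝ ♞ ♜
· · ♟ ♟ ♟ ♟ ♟ ♟
♟ · · · · · · ·
· ♕ · · · · · ·
· · · · ♙ · · ·
· ♟ ♙ · · · · ·
♙ ♙ · ♙ · ♙ ♙ ♙
♖ ♘ ♗ · ♔ ♗ ♘ ♖


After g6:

♜ ♞ ♝ ♛ ♚ ♝ ♞ ♜
· · ♟ ♟ ♟ ♟ · ♟
♟ · · · · · ♟ ·
· ♕ · · · · · ·
· · · · ♙ · · ·
· ♟ ♙ · · · · ·
♙ ♙ · ♙ · ♙ ♙ ♙
♖ ♘ ♗ · ♔ ♗ ♘ ♖



  a b c d e f g h
  ─────────────────
8│♜ ♞ ♝ ♛ ♚ ♝ ♞ ♜│8
7│· · ♟ ♟ ♟ ♟ · ♟│7
6│♟ · · · · · ♟ ·│6
5│· ♕ · · · · · ·│5
4│· · · · ♙ · · ·│4
3│· ♟ ♙ · · · · ·│3
2│♙ ♙ · ♙ · ♙ ♙ ♙│2
1│♖ ♘ ♗ · ♔ ♗ ♘ ♖│1
  ─────────────────
  a b c d e f g h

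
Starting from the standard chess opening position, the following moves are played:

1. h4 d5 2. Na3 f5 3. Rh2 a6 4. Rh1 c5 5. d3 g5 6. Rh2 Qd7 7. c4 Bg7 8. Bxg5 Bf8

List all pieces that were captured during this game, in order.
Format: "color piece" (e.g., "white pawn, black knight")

Tracking captures:
  Bxg5: captured black pawn

black pawn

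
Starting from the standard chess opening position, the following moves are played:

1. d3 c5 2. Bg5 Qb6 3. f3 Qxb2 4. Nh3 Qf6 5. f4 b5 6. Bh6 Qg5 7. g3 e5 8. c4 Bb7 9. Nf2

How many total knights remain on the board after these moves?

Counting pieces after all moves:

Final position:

  a b c d e f g h
  ─────────────────
8│♜ ♞ · · ♚ ♝ ♞ ♜│8
7│♟ ♝ · ♟ · ♟ ♟ ♟│7
6│· · · · · · · ♗│6
5│· ♟ ♟ · ♟ · ♛ ·│5
4│· · ♙ · · ♙ · ·│4
3│· · · ♙ · · ♙ ·│3
2│♙ · · · ♙ ♘ · ♙│2
1│♖ ♘ · ♕ ♔ ♗ · ♖│1
  ─────────────────
  a b c d e f g h


4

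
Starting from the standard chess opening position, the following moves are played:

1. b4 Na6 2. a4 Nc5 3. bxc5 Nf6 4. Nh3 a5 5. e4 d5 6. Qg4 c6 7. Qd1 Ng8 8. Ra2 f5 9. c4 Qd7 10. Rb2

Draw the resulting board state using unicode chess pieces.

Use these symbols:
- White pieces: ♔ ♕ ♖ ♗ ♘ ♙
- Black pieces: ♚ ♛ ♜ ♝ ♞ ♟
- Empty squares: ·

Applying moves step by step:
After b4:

♜ ♞ ♝ ♛ ♚ ♝ ♞ ♜
♟ ♟ ♟ ♟ ♟ ♟ ♟ ♟
· · · · · · · ·
· · · · · · · ·
· ♙ · · · · · ·
· · · · · · · ·
♙ · ♙ ♙ ♙ ♙ ♙ ♙
♖ ♘ ♗ ♕ ♔ ♗ ♘ ♖


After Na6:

♜ · ♝ ♛ ♚ ♝ ♞ ♜
♟ ♟ ♟ ♟ ♟ ♟ ♟ ♟
♞ · · · · · · ·
· · · · · · · ·
· ♙ · · · · · ·
· · · · · · · ·
♙ · ♙ ♙ ♙ ♙ ♙ ♙
♖ ♘ ♗ ♕ ♔ ♗ ♘ ♖


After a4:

♜ · ♝ ♛ ♚ ♝ ♞ ♜
♟ ♟ ♟ ♟ ♟ ♟ ♟ ♟
♞ · · · · · · ·
· · · · · · · ·
♙ ♙ · · · · · ·
· · · · · · · ·
· · ♙ ♙ ♙ ♙ ♙ ♙
♖ ♘ ♗ ♕ ♔ ♗ ♘ ♖


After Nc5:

♜ · ♝ ♛ ♚ ♝ ♞ ♜
♟ ♟ ♟ ♟ ♟ ♟ ♟ ♟
· · · · · · · ·
· · ♞ · · · · ·
♙ ♙ · · · · · ·
· · · · · · · ·
· · ♙ ♙ ♙ ♙ ♙ ♙
♖ ♘ ♗ ♕ ♔ ♗ ♘ ♖


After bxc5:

♜ · ♝ ♛ ♚ ♝ ♞ ♜
♟ ♟ ♟ ♟ ♟ ♟ ♟ ♟
· · · · · · · ·
· · ♙ · · · · ·
♙ · · · · · · ·
· · · · · · · ·
· · ♙ ♙ ♙ ♙ ♙ ♙
♖ ♘ ♗ ♕ ♔ ♗ ♘ ♖


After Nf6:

♜ · ♝ ♛ ♚ ♝ · ♜
♟ ♟ ♟ ♟ ♟ ♟ ♟ ♟
· · · · · ♞ · ·
· · ♙ · · · · ·
♙ · · · · · · ·
· · · · · · · ·
· · ♙ ♙ ♙ ♙ ♙ ♙
♖ ♘ ♗ ♕ ♔ ♗ ♘ ♖


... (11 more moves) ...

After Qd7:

♜ · ♝ · ♚ ♝ ♞ ♜
· ♟ · ♛ ♟ · ♟ ♟
· · ♟ · · · · ·
♟ · ♙ ♟ · ♟ · ·
♙ · ♙ · ♙ · · ·
· · · · · · · ♘
♖ · · ♙ · ♙ ♙ ♙
· ♘ ♗ ♕ ♔ ♗ · ♖


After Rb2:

♜ · ♝ · ♚ ♝ ♞ ♜
· ♟ · ♛ ♟ · ♟ ♟
· · ♟ · · · · ·
♟ · ♙ ♟ · ♟ · ·
♙ · ♙ · ♙ · · ·
· · · · · · · ♘
· ♖ · ♙ · ♙ ♙ ♙
· ♘ ♗ ♕ ♔ ♗ · ♖



  a b c d e f g h
  ─────────────────
8│♜ · ♝ · ♚ ♝ ♞ ♜│8
7│· ♟ · ♛ ♟ · ♟ ♟│7
6│· · ♟ · · · · ·│6
5│♟ · ♙ ♟ · ♟ · ·│5
4│♙ · ♙ · ♙ · · ·│4
3│· · · · · · · ♘│3
2│· ♖ · ♙ · ♙ ♙ ♙│2
1│· ♘ ♗ ♕ ♔ ♗ · ♖│1
  ─────────────────
  a b c d e f g h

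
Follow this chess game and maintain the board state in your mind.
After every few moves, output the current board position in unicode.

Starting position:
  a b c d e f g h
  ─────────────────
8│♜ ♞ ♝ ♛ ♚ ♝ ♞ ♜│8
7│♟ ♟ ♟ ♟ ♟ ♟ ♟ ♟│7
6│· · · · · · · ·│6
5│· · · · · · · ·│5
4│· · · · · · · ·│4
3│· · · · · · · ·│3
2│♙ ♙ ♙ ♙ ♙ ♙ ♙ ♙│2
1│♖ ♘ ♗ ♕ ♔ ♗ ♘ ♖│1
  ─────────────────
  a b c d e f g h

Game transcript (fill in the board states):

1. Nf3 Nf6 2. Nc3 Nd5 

  a b c d e f g h
  ─────────────────
8│♜ ♞ ♝ ♛ ♚ ♝ · ♜│8
7│♟ ♟ ♟ ♟ ♟ ♟ ♟ ♟│7
6│· · · · · · · ·│6
5│· · · ♞ · · · ·│5
4│· · · · · · · ·│4
3│· · ♘ · · ♘ · ·│3
2│♙ ♙ ♙ ♙ ♙ ♙ ♙ ♙│2
1│♖ · ♗ ♕ ♔ ♗ · ♖│1
  ─────────────────
  a b c d e f g h

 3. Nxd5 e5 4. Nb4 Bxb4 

  a b c d e f g h
  ─────────────────
8│♜ ♞ ♝ ♛ ♚ · · ♜│8
7│♟ ♟ ♟ ♟ · ♟ ♟ ♟│7
6│· · · · · · · ·│6
5│· · · · ♟ · · ·│5
4│· ♝ · · · · · ·│4
3│· · · · · ♘ · ·│3
2│♙ ♙ ♙ ♙ ♙ ♙ ♙ ♙│2
1│♖ · ♗ ♕ ♔ ♗ · ♖│1
  ─────────────────
  a b c d e f g h

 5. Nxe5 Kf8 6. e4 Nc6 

  a b c d e f g h
  ─────────────────
8│♜ · ♝ ♛ · ♚ · ♜│8
7│♟ ♟ ♟ ♟ · ♟ ♟ ♟│7
6│· · ♞ · · · · ·│6
5│· · · · ♘ · · ·│5
4│· ♝ · · ♙ · · ·│4
3│· · · · · · · ·│3
2│♙ ♙ ♙ ♙ · ♙ ♙ ♙│2
1│♖ · ♗ ♕ ♔ ♗ · ♖│1
  ─────────────────
  a b c d e f g h

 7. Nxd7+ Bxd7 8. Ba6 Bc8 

  a b c d e f g h
  ─────────────────
8│♜ · ♝ ♛ · ♚ · ♜│8
7│♟ ♟ ♟ · · ♟ ♟ ♟│7
6│♗ · ♞ · · · · ·│6
5│· · · · · · · ·│5
4│· ♝ · · ♙ · · ·│4
3│· · · · · · · ·│3
2│♙ ♙ ♙ ♙ · ♙ ♙ ♙│2
1│♖ · ♗ ♕ ♔ · · ♖│1
  ─────────────────
  a b c d e f g h

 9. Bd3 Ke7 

  a b c d e f g h
  ─────────────────
8│♜ · ♝ ♛ · · · ♜│8
7│♟ ♟ ♟ · ♚ ♟ ♟ ♟│7
6│· · ♞ · · · · ·│6
5│· · · · · · · ·│5
4│· ♝ · · ♙ · · ·│4
3│· · · ♗ · · · ·│3
2│♙ ♙ ♙ ♙ · ♙ ♙ ♙│2
1│♖ · ♗ ♕ ♔ · · ♖│1
  ─────────────────
  a b c d e f g h


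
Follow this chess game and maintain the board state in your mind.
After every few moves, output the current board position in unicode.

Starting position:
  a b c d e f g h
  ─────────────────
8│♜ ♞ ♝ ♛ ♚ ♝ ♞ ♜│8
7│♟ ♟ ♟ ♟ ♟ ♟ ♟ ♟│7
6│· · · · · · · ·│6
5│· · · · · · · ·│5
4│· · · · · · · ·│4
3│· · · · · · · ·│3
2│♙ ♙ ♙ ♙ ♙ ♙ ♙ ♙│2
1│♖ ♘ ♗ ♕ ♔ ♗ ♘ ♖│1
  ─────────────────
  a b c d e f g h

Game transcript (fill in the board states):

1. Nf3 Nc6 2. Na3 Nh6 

  a b c d e f g h
  ─────────────────
8│♜ · ♝ ♛ ♚ ♝ · ♜│8
7│♟ ♟ ♟ ♟ ♟ ♟ ♟ ♟│7
6│· · ♞ · · · · ♞│6
5│· · · · · · · ·│5
4│· · · · · · · ·│4
3│♘ · · · · ♘ · ·│3
2│♙ ♙ ♙ ♙ ♙ ♙ ♙ ♙│2
1│♖ · ♗ ♕ ♔ ♗ · ♖│1
  ─────────────────
  a b c d e f g h

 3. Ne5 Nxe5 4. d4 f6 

  a b c d e f g h
  ─────────────────
8│♜ · ♝ ♛ ♚ ♝ · ♜│8
7│♟ ♟ ♟ ♟ ♟ · ♟ ♟│7
6│· · · · · ♟ · ♞│6
5│· · · · ♞ · · ·│5
4│· · · ♙ · · · ·│4
3│♘ · · · · · · ·│3
2│♙ ♙ ♙ · ♙ ♙ ♙ ♙│2
1│♖ · ♗ ♕ ♔ ♗ · ♖│1
  ─────────────────
  a b c d e f g h

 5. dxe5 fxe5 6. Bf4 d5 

  a b c d e f g h
  ─────────────────
8│♜ · ♝ ♛ ♚ ♝ · ♜│8
7│♟ ♟ ♟ · ♟ · ♟ ♟│7
6│· · · · · · · ♞│6
5│· · · ♟ ♟ · · ·│5
4│· · · · · ♗ · ·│4
3│♘ · · · · · · ·│3
2│♙ ♙ ♙ · ♙ ♙ ♙ ♙│2
1│♖ · · ♕ ♔ ♗ · ♖│1
  ─────────────────
  a b c d e f g h

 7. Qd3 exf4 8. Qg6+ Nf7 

  a b c d e f g h
  ─────────────────
8│♜ · ♝ ♛ ♚ ♝ · ♜│8
7│♟ ♟ ♟ · ♟ ♞ ♟ ♟│7
6│· · · · · · ♕ ·│6
5│· · · ♟ · · · ·│5
4│· · · · · ♟ · ·│4
3│♘ · · · · · · ·│3
2│♙ ♙ ♙ · ♙ ♙ ♙ ♙│2
1│♖ · · · ♔ ♗ · ♖│1
  ─────────────────
  a b c d e f g h

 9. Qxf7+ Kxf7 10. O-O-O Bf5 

  a b c d e f g h
  ─────────────────
8│♜ · · ♛ · ♝ · ♜│8
7│♟ ♟ ♟ · ♟ ♚ ♟ ♟│7
6│· · · · · · · ·│6
5│· · · ♟ · ♝ · ·│5
4│· · · · · ♟ · ·│4
3│♘ · · · · · · ·│3
2│♙ ♙ ♙ · ♙ ♙ ♙ ♙│2
1│· · ♔ ♖ · ♗ · ♖│1
  ─────────────────
  a b c d e f g h



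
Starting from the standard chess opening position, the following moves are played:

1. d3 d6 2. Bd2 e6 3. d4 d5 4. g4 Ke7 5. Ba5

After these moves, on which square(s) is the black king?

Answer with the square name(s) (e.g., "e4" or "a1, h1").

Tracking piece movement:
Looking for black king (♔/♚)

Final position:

  a b c d e f g h
  ─────────────────
8│♜ ♞ ♝ ♛ · ♝ ♞ ♜│8
7│♟ ♟ ♟ · ♚ ♟ ♟ ♟│7
6│· · · · ♟ · · ·│6
5│♗ · · ♟ · · · ·│5
4│· · · ♙ · · ♙ ·│4
3│· · · · · · · ·│3
2│♙ ♙ ♙ · ♙ ♙ · ♙│2
1│♖ ♘ · ♕ ♔ ♗ ♘ ♖│1
  ─────────────────
  a b c d e f g h


e7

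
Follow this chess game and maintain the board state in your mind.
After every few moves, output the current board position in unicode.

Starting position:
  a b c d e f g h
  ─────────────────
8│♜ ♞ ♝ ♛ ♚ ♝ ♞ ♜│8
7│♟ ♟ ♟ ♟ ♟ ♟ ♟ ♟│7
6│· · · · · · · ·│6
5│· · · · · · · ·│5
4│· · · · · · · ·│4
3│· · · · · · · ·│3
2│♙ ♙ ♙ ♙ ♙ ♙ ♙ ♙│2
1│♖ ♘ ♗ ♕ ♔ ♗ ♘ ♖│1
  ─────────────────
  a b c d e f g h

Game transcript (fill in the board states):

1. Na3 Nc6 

  a b c d e f g h
  ─────────────────
8│♜ · ♝ ♛ ♚ ♝ ♞ ♜│8
7│♟ ♟ ♟ ♟ ♟ ♟ ♟ ♟│7
6│· · ♞ · · · · ·│6
5│· · · · · · · ·│5
4│· · · · · · · ·│4
3│♘ · · · · · · ·│3
2│♙ ♙ ♙ ♙ ♙ ♙ ♙ ♙│2
1│♖ · ♗ ♕ ♔ ♗ ♘ ♖│1
  ─────────────────
  a b c d e f g h

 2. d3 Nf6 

  a b c d e f g h
  ─────────────────
8│♜ · ♝ ♛ ♚ ♝ · ♜│8
7│♟ ♟ ♟ ♟ ♟ ♟ ♟ ♟│7
6│· · ♞ · · ♞ · ·│6
5│· · · · · · · ·│5
4│· · · · · · · ·│4
3│♘ · · ♙ · · · ·│3
2│♙ ♙ ♙ · ♙ ♙ ♙ ♙│2
1│♖ · ♗ ♕ ♔ ♗ ♘ ♖│1
  ─────────────────
  a b c d e f g h

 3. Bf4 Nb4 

  a b c d e f g h
  ─────────────────
8│♜ · ♝ ♛ ♚ ♝ · ♜│8
7│♟ ♟ ♟ ♟ ♟ ♟ ♟ ♟│7
6│· · · · · ♞ · ·│6
5│· · · · · · · ·│5
4│· ♞ · · · ♗ · ·│4
3│♘ · · ♙ · · · ·│3
2│♙ ♙ ♙ · ♙ ♙ ♙ ♙│2
1│♖ · · ♕ ♔ ♗ ♘ ♖│1
  ─────────────────
  a b c d e f g h



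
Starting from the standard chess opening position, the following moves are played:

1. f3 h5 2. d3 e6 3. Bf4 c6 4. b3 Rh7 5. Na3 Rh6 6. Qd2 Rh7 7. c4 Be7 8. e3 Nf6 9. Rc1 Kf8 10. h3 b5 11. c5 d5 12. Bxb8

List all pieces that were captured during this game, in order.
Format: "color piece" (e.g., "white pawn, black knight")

Tracking captures:
  Bxb8: captured black knight

black knight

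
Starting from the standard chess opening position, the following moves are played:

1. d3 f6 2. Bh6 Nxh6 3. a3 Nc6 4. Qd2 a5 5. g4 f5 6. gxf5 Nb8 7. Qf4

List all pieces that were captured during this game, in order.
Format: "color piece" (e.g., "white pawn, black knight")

Tracking captures:
  Nxh6: captured white bishop
  gxf5: captured black pawn

white bishop, black pawn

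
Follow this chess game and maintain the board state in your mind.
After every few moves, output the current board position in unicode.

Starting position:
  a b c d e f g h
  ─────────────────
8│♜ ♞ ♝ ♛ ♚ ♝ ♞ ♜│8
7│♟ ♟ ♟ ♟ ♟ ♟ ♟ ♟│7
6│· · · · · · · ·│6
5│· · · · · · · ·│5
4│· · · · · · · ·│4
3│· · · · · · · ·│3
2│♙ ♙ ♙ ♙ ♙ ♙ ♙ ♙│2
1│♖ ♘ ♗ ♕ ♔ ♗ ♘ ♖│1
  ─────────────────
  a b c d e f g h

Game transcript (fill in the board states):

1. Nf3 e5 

  a b c d e f g h
  ─────────────────
8│♜ ♞ ♝ ♛ ♚ ♝ ♞ ♜│8
7│♟ ♟ ♟ ♟ · ♟ ♟ ♟│7
6│· · · · · · · ·│6
5│· · · · ♟ · · ·│5
4│· · · · · · · ·│4
3│· · · · · ♘ · ·│3
2│♙ ♙ ♙ ♙ ♙ ♙ ♙ ♙│2
1│♖ ♘ ♗ ♕ ♔ ♗ · ♖│1
  ─────────────────
  a b c d e f g h

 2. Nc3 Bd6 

  a b c d e f g h
  ─────────────────
8│♜ ♞ ♝ ♛ ♚ · ♞ ♜│8
7│♟ ♟ ♟ ♟ · ♟ ♟ ♟│7
6│· · · ♝ · · · ·│6
5│· · · · ♟ · · ·│5
4│· · · · · · · ·│4
3│· · ♘ · · ♘ · ·│3
2│♙ ♙ ♙ ♙ ♙ ♙ ♙ ♙│2
1│♖ · ♗ ♕ ♔ ♗ · ♖│1
  ─────────────────
  a b c d e f g h

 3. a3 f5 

  a b c d e f g h
  ─────────────────
8│♜ ♞ ♝ ♛ ♚ · ♞ ♜│8
7│♟ ♟ ♟ ♟ · · ♟ ♟│7
6│· · · ♝ · · · ·│6
5│· · · · ♟ ♟ · ·│5
4│· · · · · · · ·│4
3│♙ · ♘ · · ♘ · ·│3
2│· ♙ ♙ ♙ ♙ ♙ ♙ ♙│2
1│♖ · ♗ ♕ ♔ ♗ · ♖│1
  ─────────────────
  a b c d e f g h

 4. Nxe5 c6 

  a b c d e f g h
  ─────────────────
8│♜ ♞ ♝ ♛ ♚ · ♞ ♜│8
7│♟ ♟ · ♟ · · ♟ ♟│7
6│· · ♟ ♝ · · · ·│6
5│· · · · ♘ ♟ · ·│5
4│· · · · · · · ·│4
3│♙ · ♘ · · · · ·│3
2│· ♙ ♙ ♙ ♙ ♙ ♙ ♙│2
1│♖ · ♗ ♕ ♔ ♗ · ♖│1
  ─────────────────
  a b c d e f g h

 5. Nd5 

  a b c d e f g h
  ─────────────────
8│♜ ♞ ♝ ♛ ♚ · ♞ ♜│8
7│♟ ♟ · ♟ · · ♟ ♟│7
6│· · ♟ ♝ · · · ·│6
5│· · · ♘ ♘ ♟ · ·│5
4│· · · · · · · ·│4
3│♙ · · · · · · ·│3
2│· ♙ ♙ ♙ ♙ ♙ ♙ ♙│2
1│♖ · ♗ ♕ ♔ ♗ · ♖│1
  ─────────────────
  a b c d e f g h
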